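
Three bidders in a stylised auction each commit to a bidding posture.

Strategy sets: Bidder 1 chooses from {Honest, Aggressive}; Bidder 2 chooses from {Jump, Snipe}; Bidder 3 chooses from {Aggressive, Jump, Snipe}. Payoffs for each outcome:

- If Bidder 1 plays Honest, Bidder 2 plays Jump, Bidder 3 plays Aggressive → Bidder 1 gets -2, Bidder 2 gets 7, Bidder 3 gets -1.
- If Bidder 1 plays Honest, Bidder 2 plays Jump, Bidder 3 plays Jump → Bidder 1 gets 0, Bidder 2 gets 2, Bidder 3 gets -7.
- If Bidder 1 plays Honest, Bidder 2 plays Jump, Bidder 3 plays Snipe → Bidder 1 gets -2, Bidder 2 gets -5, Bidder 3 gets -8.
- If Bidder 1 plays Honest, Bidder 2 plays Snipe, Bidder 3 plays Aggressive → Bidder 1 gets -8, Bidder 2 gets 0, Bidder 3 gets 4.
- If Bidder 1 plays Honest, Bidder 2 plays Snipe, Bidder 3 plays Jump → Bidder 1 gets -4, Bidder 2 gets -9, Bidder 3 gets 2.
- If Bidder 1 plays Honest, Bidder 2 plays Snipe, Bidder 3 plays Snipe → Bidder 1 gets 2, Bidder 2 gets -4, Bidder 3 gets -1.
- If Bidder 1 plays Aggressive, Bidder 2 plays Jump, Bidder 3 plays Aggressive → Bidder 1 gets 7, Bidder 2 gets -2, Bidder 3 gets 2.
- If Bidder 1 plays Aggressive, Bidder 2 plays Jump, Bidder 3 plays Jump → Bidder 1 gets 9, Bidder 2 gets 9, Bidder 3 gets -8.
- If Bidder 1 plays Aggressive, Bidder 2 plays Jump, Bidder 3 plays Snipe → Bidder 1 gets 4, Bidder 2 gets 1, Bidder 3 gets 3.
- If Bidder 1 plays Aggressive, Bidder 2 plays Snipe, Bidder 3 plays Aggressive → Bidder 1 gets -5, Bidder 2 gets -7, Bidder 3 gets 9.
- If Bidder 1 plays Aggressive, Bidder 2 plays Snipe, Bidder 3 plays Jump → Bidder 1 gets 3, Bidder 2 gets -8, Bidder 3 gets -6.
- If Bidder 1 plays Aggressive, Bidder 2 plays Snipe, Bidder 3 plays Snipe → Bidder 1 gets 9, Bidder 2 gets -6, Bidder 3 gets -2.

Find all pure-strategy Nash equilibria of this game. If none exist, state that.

For each player, find the best response to each opponent profile; mutual best responses are the pure NE.
Bidder 1 against (Jump, Aggressive): payoffs -2, 7 → best response Aggressive.
Bidder 1 against (Jump, Jump): payoffs 0, 9 → best response Aggressive.
Bidder 1 against (Jump, Snipe): payoffs -2, 4 → best response Aggressive.
Bidder 1 against (Snipe, Aggressive): payoffs -8, -5 → best response Aggressive.
Bidder 1 against (Snipe, Jump): payoffs -4, 3 → best response Aggressive.
Bidder 1 against (Snipe, Snipe): payoffs 2, 9 → best response Aggressive.
Bidder 2 against (Honest, Aggressive): payoffs 7, 0 → best response Jump.
Bidder 2 against (Honest, Jump): payoffs 2, -9 → best response Jump.
Bidder 2 against (Honest, Snipe): payoffs -5, -4 → best response Snipe.
Bidder 2 against (Aggressive, Aggressive): payoffs -2, -7 → best response Jump.
Bidder 2 against (Aggressive, Jump): payoffs 9, -8 → best response Jump.
Bidder 2 against (Aggressive, Snipe): payoffs 1, -6 → best response Jump.
Bidder 3 against (Honest, Jump): payoffs -1, -7, -8 → best response Aggressive.
Bidder 3 against (Honest, Snipe): payoffs 4, 2, -1 → best response Aggressive.
Bidder 3 against (Aggressive, Jump): payoffs 2, -8, 3 → best response Snipe.
Bidder 3 against (Aggressive, Snipe): payoffs 9, -6, -2 → best response Aggressive.
Mutual best responses: (Aggressive, Jump, Snipe).

(Aggressive, Jump, Snipe)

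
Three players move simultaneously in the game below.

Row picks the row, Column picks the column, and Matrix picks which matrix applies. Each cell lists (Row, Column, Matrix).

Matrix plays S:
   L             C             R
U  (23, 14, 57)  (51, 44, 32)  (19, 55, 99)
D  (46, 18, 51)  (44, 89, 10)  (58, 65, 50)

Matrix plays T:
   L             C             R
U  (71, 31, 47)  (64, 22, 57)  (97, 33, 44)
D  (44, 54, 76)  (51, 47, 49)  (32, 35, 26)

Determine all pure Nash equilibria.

none

Row against (L, S): payoffs 23, 46 → best response D.
Row against (L, T): payoffs 71, 44 → best response U.
Row against (C, S): payoffs 51, 44 → best response U.
Row against (C, T): payoffs 64, 51 → best response U.
Row against (R, S): payoffs 19, 58 → best response D.
Row against (R, T): payoffs 97, 32 → best response U.
Column against (U, S): payoffs 14, 44, 55 → best response R.
Column against (U, T): payoffs 31, 22, 33 → best response R.
Column against (D, S): payoffs 18, 89, 65 → best response C.
Column against (D, T): payoffs 54, 47, 35 → best response L.
Matrix against (U, L): payoffs 57, 47 → best response S.
Matrix against (U, C): payoffs 32, 57 → best response T.
Matrix against (U, R): payoffs 99, 44 → best response S.
Matrix against (D, L): payoffs 51, 76 → best response T.
Matrix against (D, C): payoffs 10, 49 → best response T.
Matrix against (D, R): payoffs 50, 26 → best response S.
No profile is a mutual best response for all players.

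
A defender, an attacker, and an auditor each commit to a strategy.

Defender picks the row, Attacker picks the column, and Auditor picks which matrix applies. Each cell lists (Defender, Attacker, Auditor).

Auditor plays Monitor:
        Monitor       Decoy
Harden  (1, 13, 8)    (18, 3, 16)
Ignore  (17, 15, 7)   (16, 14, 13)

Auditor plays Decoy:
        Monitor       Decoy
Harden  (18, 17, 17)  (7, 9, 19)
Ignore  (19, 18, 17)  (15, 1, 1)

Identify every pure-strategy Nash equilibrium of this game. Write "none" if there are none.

Defender against (Monitor, Monitor): payoffs 1, 17 → best response Ignore.
Defender against (Monitor, Decoy): payoffs 18, 19 → best response Ignore.
Defender against (Decoy, Monitor): payoffs 18, 16 → best response Harden.
Defender against (Decoy, Decoy): payoffs 7, 15 → best response Ignore.
Attacker against (Harden, Monitor): payoffs 13, 3 → best response Monitor.
Attacker against (Harden, Decoy): payoffs 17, 9 → best response Monitor.
Attacker against (Ignore, Monitor): payoffs 15, 14 → best response Monitor.
Attacker against (Ignore, Decoy): payoffs 18, 1 → best response Monitor.
Auditor against (Harden, Monitor): payoffs 8, 17 → best response Decoy.
Auditor against (Harden, Decoy): payoffs 16, 19 → best response Decoy.
Auditor against (Ignore, Monitor): payoffs 7, 17 → best response Decoy.
Auditor against (Ignore, Decoy): payoffs 13, 1 → best response Monitor.
Mutual best responses: (Ignore, Monitor, Decoy).

The unique pure-strategy Nash equilibrium is (Ignore, Monitor, Decoy).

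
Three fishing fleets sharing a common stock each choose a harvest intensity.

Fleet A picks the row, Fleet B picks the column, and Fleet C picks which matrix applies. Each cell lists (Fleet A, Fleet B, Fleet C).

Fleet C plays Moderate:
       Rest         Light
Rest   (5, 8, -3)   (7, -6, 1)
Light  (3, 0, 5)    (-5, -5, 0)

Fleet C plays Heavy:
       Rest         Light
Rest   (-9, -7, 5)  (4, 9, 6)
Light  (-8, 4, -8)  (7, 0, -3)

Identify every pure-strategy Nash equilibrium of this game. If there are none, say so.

Mark each player's best response to every combination of opponents' strategies; a profile where every player is best-responding is a pure Nash equilibrium.
Fleet A against (Rest, Moderate): payoffs 5, 3 → best response Rest.
Fleet A against (Rest, Heavy): payoffs -9, -8 → best response Light.
Fleet A against (Light, Moderate): payoffs 7, -5 → best response Rest.
Fleet A against (Light, Heavy): payoffs 4, 7 → best response Light.
Fleet B against (Rest, Moderate): payoffs 8, -6 → best response Rest.
Fleet B against (Rest, Heavy): payoffs -7, 9 → best response Light.
Fleet B against (Light, Moderate): payoffs 0, -5 → best response Rest.
Fleet B against (Light, Heavy): payoffs 4, 0 → best response Rest.
Fleet C against (Rest, Rest): payoffs -3, 5 → best response Heavy.
Fleet C against (Rest, Light): payoffs 1, 6 → best response Heavy.
Fleet C against (Light, Rest): payoffs 5, -8 → best response Moderate.
Fleet C against (Light, Light): payoffs 0, -3 → best response Moderate.
No profile is a mutual best response for all players.

This game has no pure Nash equilibrium.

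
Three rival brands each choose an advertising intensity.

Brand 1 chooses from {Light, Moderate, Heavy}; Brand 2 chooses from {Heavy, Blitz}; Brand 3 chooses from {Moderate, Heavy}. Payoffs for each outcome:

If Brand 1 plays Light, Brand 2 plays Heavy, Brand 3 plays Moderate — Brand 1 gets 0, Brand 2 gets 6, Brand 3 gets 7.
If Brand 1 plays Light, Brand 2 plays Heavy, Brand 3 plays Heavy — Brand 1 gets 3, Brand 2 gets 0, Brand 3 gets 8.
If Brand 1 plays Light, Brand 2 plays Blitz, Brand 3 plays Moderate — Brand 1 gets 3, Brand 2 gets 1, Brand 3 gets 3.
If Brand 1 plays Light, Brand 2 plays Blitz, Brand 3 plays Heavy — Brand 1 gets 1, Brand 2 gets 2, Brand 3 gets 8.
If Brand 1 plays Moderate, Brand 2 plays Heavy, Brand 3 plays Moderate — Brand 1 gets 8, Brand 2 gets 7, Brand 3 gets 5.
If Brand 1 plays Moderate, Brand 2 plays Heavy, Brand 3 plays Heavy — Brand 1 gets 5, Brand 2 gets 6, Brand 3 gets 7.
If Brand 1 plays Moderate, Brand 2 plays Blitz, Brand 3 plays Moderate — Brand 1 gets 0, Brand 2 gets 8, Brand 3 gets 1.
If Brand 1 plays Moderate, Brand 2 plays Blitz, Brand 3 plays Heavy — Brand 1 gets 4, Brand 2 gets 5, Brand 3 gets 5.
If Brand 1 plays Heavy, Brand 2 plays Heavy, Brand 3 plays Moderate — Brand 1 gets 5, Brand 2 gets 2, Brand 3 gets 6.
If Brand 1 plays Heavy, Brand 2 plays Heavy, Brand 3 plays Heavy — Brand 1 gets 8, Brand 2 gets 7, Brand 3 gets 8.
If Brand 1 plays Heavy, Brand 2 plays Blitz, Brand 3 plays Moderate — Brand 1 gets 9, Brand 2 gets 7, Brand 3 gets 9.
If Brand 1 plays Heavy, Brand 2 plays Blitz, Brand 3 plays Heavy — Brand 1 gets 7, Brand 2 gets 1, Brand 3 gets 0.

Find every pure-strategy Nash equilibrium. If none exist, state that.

The pure Nash equilibria are (Heavy, Heavy, Heavy), (Heavy, Blitz, Moderate).

Brand 1 against (Heavy, Moderate): payoffs 0, 8, 5 → best response Moderate.
Brand 1 against (Heavy, Heavy): payoffs 3, 5, 8 → best response Heavy.
Brand 1 against (Blitz, Moderate): payoffs 3, 0, 9 → best response Heavy.
Brand 1 against (Blitz, Heavy): payoffs 1, 4, 7 → best response Heavy.
Brand 2 against (Light, Moderate): payoffs 6, 1 → best response Heavy.
Brand 2 against (Light, Heavy): payoffs 0, 2 → best response Blitz.
Brand 2 against (Moderate, Moderate): payoffs 7, 8 → best response Blitz.
Brand 2 against (Moderate, Heavy): payoffs 6, 5 → best response Heavy.
Brand 2 against (Heavy, Moderate): payoffs 2, 7 → best response Blitz.
Brand 2 against (Heavy, Heavy): payoffs 7, 1 → best response Heavy.
Brand 3 against (Light, Heavy): payoffs 7, 8 → best response Heavy.
Brand 3 against (Light, Blitz): payoffs 3, 8 → best response Heavy.
Brand 3 against (Moderate, Heavy): payoffs 5, 7 → best response Heavy.
Brand 3 against (Moderate, Blitz): payoffs 1, 5 → best response Heavy.
Brand 3 against (Heavy, Heavy): payoffs 6, 8 → best response Heavy.
Brand 3 against (Heavy, Blitz): payoffs 9, 0 → best response Moderate.
Mutual best responses: (Heavy, Heavy, Heavy); (Heavy, Blitz, Moderate).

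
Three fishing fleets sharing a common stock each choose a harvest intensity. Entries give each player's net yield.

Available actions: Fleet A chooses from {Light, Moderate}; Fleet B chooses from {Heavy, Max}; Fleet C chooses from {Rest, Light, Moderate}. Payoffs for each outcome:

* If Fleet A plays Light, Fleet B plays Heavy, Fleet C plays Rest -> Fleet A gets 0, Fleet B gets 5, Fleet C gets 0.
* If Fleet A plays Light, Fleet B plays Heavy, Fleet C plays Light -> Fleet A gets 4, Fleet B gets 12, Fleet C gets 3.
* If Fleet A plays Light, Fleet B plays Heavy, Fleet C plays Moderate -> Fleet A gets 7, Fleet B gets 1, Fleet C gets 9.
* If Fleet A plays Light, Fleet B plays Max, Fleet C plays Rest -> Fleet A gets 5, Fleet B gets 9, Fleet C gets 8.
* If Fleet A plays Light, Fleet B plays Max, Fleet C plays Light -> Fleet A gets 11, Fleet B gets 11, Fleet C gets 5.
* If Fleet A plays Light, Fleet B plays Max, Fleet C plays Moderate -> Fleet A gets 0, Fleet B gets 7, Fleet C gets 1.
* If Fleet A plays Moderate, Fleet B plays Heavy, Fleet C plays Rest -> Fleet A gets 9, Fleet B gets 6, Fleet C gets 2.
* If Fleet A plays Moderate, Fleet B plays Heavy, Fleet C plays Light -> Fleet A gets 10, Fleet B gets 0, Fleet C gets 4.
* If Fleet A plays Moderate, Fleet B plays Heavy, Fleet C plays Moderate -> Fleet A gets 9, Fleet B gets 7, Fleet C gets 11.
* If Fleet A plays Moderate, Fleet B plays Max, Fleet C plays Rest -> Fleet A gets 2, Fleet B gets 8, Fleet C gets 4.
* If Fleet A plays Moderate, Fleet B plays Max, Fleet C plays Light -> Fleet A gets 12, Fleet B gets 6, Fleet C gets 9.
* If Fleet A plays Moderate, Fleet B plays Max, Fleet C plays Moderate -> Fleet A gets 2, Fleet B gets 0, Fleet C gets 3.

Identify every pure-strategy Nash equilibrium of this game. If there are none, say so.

(Light, Max, Rest), (Moderate, Heavy, Moderate), (Moderate, Max, Light)

(Light, Heavy, Rest): Fleet A can switch to Moderate (0 → 9). Not NE.
(Light, Heavy, Light): Fleet A can switch to Moderate (4 → 10). Not NE.
(Light, Heavy, Moderate): Fleet A can switch to Moderate (7 → 9). Not NE.
(Light, Max, Rest): Fleet A gets 5, best alternative 2; Fleet B gets 9, best alternative 5; Fleet C gets 8, best alternative 5. No profitable deviation — NE.
(Light, Max, Light): Fleet A can switch to Moderate (11 → 12). Not NE.
(Light, Max, Moderate): Fleet A can switch to Moderate (0 → 2). Not NE.
(Moderate, Heavy, Rest): Fleet B can switch to Max (6 → 8). Not NE.
(Moderate, Heavy, Light): Fleet B can switch to Max (0 → 6). Not NE.
(Moderate, Heavy, Moderate): Fleet A gets 9, best alternative 7; Fleet B gets 7, best alternative 0; Fleet C gets 11, best alternative 4. No profitable deviation — NE.
(Moderate, Max, Rest): Fleet A can switch to Light (2 → 5). Not NE.
(Moderate, Max, Light): Fleet A gets 12, best alternative 11; Fleet B gets 6, best alternative 0; Fleet C gets 9, best alternative 4. No profitable deviation — NE.
(The remaining 1 profile has a profitable deviation by the same check.)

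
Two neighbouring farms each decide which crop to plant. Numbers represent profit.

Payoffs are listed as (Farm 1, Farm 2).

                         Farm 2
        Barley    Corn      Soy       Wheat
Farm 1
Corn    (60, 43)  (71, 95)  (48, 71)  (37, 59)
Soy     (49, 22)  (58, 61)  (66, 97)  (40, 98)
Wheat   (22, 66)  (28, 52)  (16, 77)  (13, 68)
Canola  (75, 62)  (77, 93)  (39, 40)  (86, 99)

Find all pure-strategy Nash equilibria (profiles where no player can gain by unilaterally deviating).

The unique pure-strategy Nash equilibrium is (Canola, Wheat).

Mark each player's best response to every combination of opponents' strategies; a profile where every player is best-responding is a pure Nash equilibrium.
Farm 1 against Barley: payoffs 60, 49, 22, 75 → best response Canola.
Farm 1 against Corn: payoffs 71, 58, 28, 77 → best response Canola.
Farm 1 against Soy: payoffs 48, 66, 16, 39 → best response Soy.
Farm 1 against Wheat: payoffs 37, 40, 13, 86 → best response Canola.
Farm 2 against Corn: payoffs 43, 95, 71, 59 → best response Corn.
Farm 2 against Soy: payoffs 22, 61, 97, 98 → best response Wheat.
Farm 2 against Wheat: payoffs 66, 52, 77, 68 → best response Soy.
Farm 2 against Canola: payoffs 62, 93, 40, 99 → best response Wheat.
Mutual best responses: (Canola, Wheat).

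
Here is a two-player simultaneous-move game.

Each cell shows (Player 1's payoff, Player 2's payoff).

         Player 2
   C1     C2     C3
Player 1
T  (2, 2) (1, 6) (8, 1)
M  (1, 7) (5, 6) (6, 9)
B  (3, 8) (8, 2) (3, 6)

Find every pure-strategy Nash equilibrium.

Player 1 against C1: payoffs 2, 1, 3 → best response B.
Player 1 against C2: payoffs 1, 5, 8 → best response B.
Player 1 against C3: payoffs 8, 6, 3 → best response T.
Player 2 against T: payoffs 2, 6, 1 → best response C2.
Player 2 against M: payoffs 7, 6, 9 → best response C3.
Player 2 against B: payoffs 8, 2, 6 → best response C1.
Mutual best responses: (B, C1).

Pure NE: (B, C1)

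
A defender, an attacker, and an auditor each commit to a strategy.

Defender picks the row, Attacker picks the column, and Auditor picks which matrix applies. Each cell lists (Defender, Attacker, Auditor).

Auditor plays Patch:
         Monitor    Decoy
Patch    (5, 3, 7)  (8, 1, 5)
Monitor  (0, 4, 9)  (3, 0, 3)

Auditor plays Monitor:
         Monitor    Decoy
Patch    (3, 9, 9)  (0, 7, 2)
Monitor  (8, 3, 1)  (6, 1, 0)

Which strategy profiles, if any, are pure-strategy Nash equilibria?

No pure-strategy Nash equilibrium.

(Patch, Monitor, Patch): Auditor can switch to Monitor (7 → 9). Not NE.
(Patch, Monitor, Monitor): Defender can switch to Monitor (3 → 8). Not NE.
(Patch, Decoy, Patch): Attacker can switch to Monitor (1 → 3). Not NE.
(Patch, Decoy, Monitor): Defender can switch to Monitor (0 → 6). Not NE.
(Monitor, Monitor, Patch): Defender can switch to Patch (0 → 5). Not NE.
(Monitor, Monitor, Monitor): Auditor can switch to Patch (1 → 9). Not NE.
(Monitor, Decoy, Patch): Defender can switch to Patch (3 → 8). Not NE.
(Monitor, Decoy, Monitor): Attacker can switch to Monitor (1 → 3). Not NE.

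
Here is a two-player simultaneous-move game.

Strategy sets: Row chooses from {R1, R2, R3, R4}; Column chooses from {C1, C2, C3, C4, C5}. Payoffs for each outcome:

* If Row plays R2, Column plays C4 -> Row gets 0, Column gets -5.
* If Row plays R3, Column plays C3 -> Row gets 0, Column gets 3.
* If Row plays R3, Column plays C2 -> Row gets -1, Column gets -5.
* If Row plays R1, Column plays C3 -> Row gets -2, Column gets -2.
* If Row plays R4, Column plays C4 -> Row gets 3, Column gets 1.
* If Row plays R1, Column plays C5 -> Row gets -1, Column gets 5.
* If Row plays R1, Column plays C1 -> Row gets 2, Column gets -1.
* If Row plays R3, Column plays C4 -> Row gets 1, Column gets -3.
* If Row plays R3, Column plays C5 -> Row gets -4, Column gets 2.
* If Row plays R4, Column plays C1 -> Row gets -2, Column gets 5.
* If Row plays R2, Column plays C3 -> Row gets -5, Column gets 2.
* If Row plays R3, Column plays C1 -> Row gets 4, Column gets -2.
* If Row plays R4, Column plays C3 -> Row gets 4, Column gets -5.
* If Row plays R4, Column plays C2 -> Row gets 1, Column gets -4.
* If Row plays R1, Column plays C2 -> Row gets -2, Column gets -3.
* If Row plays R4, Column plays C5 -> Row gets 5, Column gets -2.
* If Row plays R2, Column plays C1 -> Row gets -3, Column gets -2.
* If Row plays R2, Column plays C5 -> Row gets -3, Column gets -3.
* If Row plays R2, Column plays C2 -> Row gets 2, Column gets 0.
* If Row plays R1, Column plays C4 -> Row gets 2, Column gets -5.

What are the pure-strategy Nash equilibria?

(R1, C1): Row can switch to R3 (2 → 4). Not NE.
(R1, C2): Row can switch to R2 (-2 → 2). Not NE.
(R1, C3): Row can switch to R3 (-2 → 0). Not NE.
(R1, C4): Row can switch to R4 (2 → 3). Not NE.
(R1, C5): Row can switch to R4 (-1 → 5). Not NE.
(R2, C1): Row can switch to R1 (-3 → 2). Not NE.
(The remaining 14 profiles each have a profitable deviation by the same check.)

There is no pure-strategy Nash equilibrium.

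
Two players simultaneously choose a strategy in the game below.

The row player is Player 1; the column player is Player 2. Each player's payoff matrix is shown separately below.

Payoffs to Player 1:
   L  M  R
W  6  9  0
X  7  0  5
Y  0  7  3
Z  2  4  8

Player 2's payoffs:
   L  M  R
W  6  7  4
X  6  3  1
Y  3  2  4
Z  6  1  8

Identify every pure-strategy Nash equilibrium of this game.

Pure-strategy Nash equilibria: (W, M), (X, L), (Z, R)

(W, L): Player 1 can switch to X (6 → 7). Not NE.
(W, M): Player 1 gets 9, best alternative 7; Player 2 gets 7, best alternative 6. No profitable deviation — NE.
(W, R): Player 1 can switch to X (0 → 5). Not NE.
(X, L): Player 1 gets 7, best alternative 6; Player 2 gets 6, best alternative 3. No profitable deviation — NE.
(X, M): Player 1 can switch to W (0 → 9). Not NE.
(X, R): Player 1 can switch to Z (5 → 8). Not NE.
(Y, L): Player 1 can switch to W (0 → 6). Not NE.
(Y, M): Player 1 can switch to W (7 → 9). Not NE.
(Y, R): Player 1 can switch to X (3 → 5). Not NE.
(Z, L): Player 1 can switch to W (2 → 6). Not NE.
(Z, R): Player 1 gets 8, best alternative 5; Player 2 gets 8, best alternative 6. No profitable deviation — NE.
(The remaining 1 profile has a profitable deviation by the same check.)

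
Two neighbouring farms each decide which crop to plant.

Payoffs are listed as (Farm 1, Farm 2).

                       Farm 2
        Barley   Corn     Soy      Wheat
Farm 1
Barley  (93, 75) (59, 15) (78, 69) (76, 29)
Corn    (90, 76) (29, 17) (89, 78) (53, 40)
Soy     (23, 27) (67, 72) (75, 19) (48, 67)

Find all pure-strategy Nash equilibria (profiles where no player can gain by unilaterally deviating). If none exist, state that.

(Barley, Barley): Farm 1 gets 93, best alternative 90; Farm 2 gets 75, best alternative 69. No profitable deviation — NE.
(Barley, Corn): Farm 1 can switch to Soy (59 → 67). Not NE.
(Barley, Soy): Farm 1 can switch to Corn (78 → 89). Not NE.
(Barley, Wheat): Farm 2 can switch to Barley (29 → 75). Not NE.
(Corn, Barley): Farm 1 can switch to Barley (90 → 93). Not NE.
(Corn, Corn): Farm 1 can switch to Barley (29 → 59). Not NE.
(Corn, Soy): Farm 1 gets 89, best alternative 78; Farm 2 gets 78, best alternative 76. No profitable deviation — NE.
(Corn, Wheat): Farm 1 can switch to Barley (53 → 76). Not NE.
(Soy, Barley): Farm 1 can switch to Barley (23 → 93). Not NE.
(Soy, Corn): Farm 1 gets 67, best alternative 59; Farm 2 gets 72, best alternative 67. No profitable deviation — NE.
(Soy, Soy): Farm 1 can switch to Barley (75 → 78). Not NE.
(Soy, Wheat): Farm 1 can switch to Barley (48 → 76). Not NE.

Pure-strategy Nash equilibria: (Barley, Barley); (Corn, Soy); (Soy, Corn)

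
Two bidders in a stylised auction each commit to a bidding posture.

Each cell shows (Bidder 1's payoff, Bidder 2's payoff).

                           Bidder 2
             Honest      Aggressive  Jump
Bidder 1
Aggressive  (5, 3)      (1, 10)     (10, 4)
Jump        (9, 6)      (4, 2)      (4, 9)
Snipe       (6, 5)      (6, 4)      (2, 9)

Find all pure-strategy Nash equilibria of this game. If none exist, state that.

For each strategy profile, look for a profitable unilateral deviation.
(Aggressive, Honest): Bidder 1 can switch to Jump (5 → 9). Not NE.
(Aggressive, Aggressive): Bidder 1 can switch to Jump (1 → 4). Not NE.
(Aggressive, Jump): Bidder 2 can switch to Aggressive (4 → 10). Not NE.
(Jump, Honest): Bidder 2 can switch to Jump (6 → 9). Not NE.
(Jump, Aggressive): Bidder 1 can switch to Snipe (4 → 6). Not NE.
(Jump, Jump): Bidder 1 can switch to Aggressive (4 → 10). Not NE.
(The remaining 3 profiles each have a profitable deviation by the same check.)

This game has no pure Nash equilibrium.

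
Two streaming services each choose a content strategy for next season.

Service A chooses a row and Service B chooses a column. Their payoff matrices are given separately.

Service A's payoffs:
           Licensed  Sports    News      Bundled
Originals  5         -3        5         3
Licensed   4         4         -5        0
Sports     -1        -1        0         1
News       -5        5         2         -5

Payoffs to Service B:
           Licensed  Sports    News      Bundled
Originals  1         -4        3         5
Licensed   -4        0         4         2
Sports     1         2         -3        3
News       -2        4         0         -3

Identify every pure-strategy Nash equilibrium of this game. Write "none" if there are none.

(Originals, Licensed): Service B can switch to News (1 → 3). Not NE.
(Originals, Sports): Service A can switch to Licensed (-3 → 4). Not NE.
(Originals, News): Service B can switch to Bundled (3 → 5). Not NE.
(Originals, Bundled): Service A gets 3, best alternative 1; Service B gets 5, best alternative 3. No profitable deviation — NE.
(Licensed, Licensed): Service A can switch to Originals (4 → 5). Not NE.
(Licensed, Sports): Service A can switch to News (4 → 5). Not NE.
(Licensed, News): Service A can switch to Originals (-5 → 5). Not NE.
(Licensed, Bundled): Service A can switch to Originals (0 → 3). Not NE.
(Sports, Licensed): Service A can switch to Originals (-1 → 5). Not NE.
(Sports, Sports): Service A can switch to Licensed (-1 → 4). Not NE.
(Sports, News): Service A can switch to Originals (0 → 5). Not NE.
(News, Sports): Service A gets 5, best alternative 4; Service B gets 4, best alternative 0. No profitable deviation — NE.
(The remaining 4 profiles each have a profitable deviation by the same check.)

(Originals, Bundled); (News, Sports)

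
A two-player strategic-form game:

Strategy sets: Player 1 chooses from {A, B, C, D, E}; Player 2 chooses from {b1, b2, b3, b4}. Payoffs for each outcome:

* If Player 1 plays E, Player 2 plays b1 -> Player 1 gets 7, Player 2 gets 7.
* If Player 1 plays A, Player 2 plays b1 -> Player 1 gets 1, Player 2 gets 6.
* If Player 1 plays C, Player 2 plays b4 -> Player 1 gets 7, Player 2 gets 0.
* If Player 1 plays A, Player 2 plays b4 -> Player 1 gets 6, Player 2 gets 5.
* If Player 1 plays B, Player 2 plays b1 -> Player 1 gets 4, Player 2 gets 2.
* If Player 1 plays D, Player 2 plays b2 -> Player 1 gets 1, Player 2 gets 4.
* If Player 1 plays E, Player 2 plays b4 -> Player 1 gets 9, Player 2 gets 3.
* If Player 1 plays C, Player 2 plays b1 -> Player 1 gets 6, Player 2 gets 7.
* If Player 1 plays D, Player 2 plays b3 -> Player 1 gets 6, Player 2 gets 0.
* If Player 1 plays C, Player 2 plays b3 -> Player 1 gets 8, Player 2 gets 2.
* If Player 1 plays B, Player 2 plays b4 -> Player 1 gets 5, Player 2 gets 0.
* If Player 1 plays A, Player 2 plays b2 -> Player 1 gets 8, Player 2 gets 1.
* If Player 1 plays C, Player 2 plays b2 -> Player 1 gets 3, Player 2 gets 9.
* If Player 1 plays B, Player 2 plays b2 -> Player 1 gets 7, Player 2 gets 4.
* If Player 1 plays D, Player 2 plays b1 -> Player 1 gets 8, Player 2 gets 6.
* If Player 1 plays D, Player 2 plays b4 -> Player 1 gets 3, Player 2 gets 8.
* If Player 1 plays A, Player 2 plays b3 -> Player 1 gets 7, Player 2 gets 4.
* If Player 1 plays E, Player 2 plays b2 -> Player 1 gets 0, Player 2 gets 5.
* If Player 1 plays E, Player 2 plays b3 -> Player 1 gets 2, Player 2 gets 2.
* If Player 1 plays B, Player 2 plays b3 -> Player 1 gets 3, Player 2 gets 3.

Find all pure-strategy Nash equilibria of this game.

This game has no pure Nash equilibrium.

(A, b1): Player 1 can switch to B (1 → 4). Not NE.
(A, b2): Player 2 can switch to b1 (1 → 6). Not NE.
(A, b3): Player 1 can switch to C (7 → 8). Not NE.
(A, b4): Player 1 can switch to C (6 → 7). Not NE.
(B, b1): Player 1 can switch to C (4 → 6). Not NE.
(B, b2): Player 1 can switch to A (7 → 8). Not NE.
(B, b3): Player 1 can switch to A (3 → 7). Not NE.
(B, b4): Player 1 can switch to A (5 → 6). Not NE.
(The remaining 12 profiles each have a profitable deviation by the same check.)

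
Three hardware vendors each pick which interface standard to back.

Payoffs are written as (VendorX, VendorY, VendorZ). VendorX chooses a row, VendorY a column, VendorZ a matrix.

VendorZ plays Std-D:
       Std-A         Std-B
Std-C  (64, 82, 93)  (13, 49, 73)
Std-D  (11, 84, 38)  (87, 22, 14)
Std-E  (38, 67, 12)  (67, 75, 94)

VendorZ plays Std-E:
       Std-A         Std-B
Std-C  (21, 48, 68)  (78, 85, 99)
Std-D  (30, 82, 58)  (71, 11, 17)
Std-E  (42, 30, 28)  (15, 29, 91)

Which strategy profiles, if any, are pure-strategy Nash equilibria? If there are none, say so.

The pure Nash equilibria are (Std-C, Std-A, Std-D); (Std-C, Std-B, Std-E); (Std-E, Std-A, Std-E).

(Std-C, Std-A, Std-D): VendorX gets 64, best alternative 38; VendorY gets 82, best alternative 49; VendorZ gets 93, best alternative 68. No profitable deviation — NE.
(Std-C, Std-A, Std-E): VendorX can switch to Std-D (21 → 30). Not NE.
(Std-C, Std-B, Std-D): VendorX can switch to Std-D (13 → 87). Not NE.
(Std-C, Std-B, Std-E): VendorX gets 78, best alternative 71; VendorY gets 85, best alternative 48; VendorZ gets 99, best alternative 73. No profitable deviation — NE.
(Std-D, Std-A, Std-D): VendorX can switch to Std-C (11 → 64). Not NE.
(Std-D, Std-A, Std-E): VendorX can switch to Std-E (30 → 42). Not NE.
(Std-D, Std-B, Std-D): VendorY can switch to Std-A (22 → 84). Not NE.
(Std-D, Std-B, Std-E): VendorX can switch to Std-C (71 → 78). Not NE.
(Std-E, Std-A, Std-E): VendorX gets 42, best alternative 30; VendorY gets 30, best alternative 29; VendorZ gets 28, best alternative 12. No profitable deviation — NE.
(The remaining 3 profiles each have a profitable deviation by the same check.)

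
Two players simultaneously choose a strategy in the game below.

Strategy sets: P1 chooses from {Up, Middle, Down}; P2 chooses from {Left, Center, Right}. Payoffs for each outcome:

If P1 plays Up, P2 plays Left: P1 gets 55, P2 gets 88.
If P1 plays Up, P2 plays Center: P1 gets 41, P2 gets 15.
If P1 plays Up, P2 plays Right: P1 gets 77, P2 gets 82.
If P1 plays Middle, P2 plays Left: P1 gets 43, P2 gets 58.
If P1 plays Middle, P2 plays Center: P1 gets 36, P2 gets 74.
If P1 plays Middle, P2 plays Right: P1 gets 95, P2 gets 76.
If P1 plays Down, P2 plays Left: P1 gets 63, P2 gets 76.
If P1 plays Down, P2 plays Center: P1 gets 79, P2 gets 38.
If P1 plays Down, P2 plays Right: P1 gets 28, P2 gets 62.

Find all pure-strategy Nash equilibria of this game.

(Up, Left): P1 can switch to Down (55 → 63). Not NE.
(Up, Center): P1 can switch to Down (41 → 79). Not NE.
(Up, Right): P1 can switch to Middle (77 → 95). Not NE.
(Middle, Left): P1 can switch to Up (43 → 55). Not NE.
(Middle, Center): P1 can switch to Up (36 → 41). Not NE.
(Middle, Right): P1 gets 95, best alternative 77; P2 gets 76, best alternative 74. No profitable deviation — NE.
(Down, Left): P1 gets 63, best alternative 55; P2 gets 76, best alternative 62. No profitable deviation — NE.
(Down, Center): P2 can switch to Left (38 → 76). Not NE.
(Down, Right): P1 can switch to Up (28 → 77). Not NE.

Pure-strategy Nash equilibria: (Middle, Right), (Down, Left)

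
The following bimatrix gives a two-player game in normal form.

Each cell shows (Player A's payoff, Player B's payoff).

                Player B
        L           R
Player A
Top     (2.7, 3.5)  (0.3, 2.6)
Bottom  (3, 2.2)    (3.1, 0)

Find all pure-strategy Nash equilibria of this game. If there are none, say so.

Player A against L: payoffs 2.7, 3 → best response Bottom.
Player A against R: payoffs 0.3, 3.1 → best response Bottom.
Player B against Top: payoffs 3.5, 2.6 → best response L.
Player B against Bottom: payoffs 2.2, 0 → best response L.
Mutual best responses: (Bottom, L).

Pure NE: (Bottom, L)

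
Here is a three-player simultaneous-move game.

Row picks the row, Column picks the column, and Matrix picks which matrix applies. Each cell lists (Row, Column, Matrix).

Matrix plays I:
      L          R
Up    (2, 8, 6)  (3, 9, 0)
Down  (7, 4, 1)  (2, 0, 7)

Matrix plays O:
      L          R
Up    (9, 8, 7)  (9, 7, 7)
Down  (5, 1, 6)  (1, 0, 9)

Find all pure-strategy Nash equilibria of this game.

(Up, L, O)

Mark each player's best response to every combination of opponents' strategies; a profile where every player is best-responding is a pure Nash equilibrium.
Row against (L, I): payoffs 2, 7 → best response Down.
Row against (L, O): payoffs 9, 5 → best response Up.
Row against (R, I): payoffs 3, 2 → best response Up.
Row against (R, O): payoffs 9, 1 → best response Up.
Column against (Up, I): payoffs 8, 9 → best response R.
Column against (Up, O): payoffs 8, 7 → best response L.
Column against (Down, I): payoffs 4, 0 → best response L.
Column against (Down, O): payoffs 1, 0 → best response L.
Matrix against (Up, L): payoffs 6, 7 → best response O.
Matrix against (Up, R): payoffs 0, 7 → best response O.
Matrix against (Down, L): payoffs 1, 6 → best response O.
Matrix against (Down, R): payoffs 7, 9 → best response O.
Mutual best responses: (Up, L, O).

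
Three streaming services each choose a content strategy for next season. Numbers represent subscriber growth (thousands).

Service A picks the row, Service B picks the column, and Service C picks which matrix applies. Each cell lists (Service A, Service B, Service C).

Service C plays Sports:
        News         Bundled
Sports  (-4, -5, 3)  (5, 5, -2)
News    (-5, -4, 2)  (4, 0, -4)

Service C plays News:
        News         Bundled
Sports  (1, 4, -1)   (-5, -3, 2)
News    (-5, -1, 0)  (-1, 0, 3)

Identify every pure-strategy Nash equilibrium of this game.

(Sports, News, Sports): Service B can switch to Bundled (-5 → 5). Not NE.
(Sports, News, News): Service C can switch to Sports (-1 → 3). Not NE.
(Sports, Bundled, Sports): Service C can switch to News (-2 → 2). Not NE.
(Sports, Bundled, News): Service A can switch to News (-5 → -1). Not NE.
(News, News, Sports): Service A can switch to Sports (-5 → -4). Not NE.
(News, News, News): Service A can switch to Sports (-5 → 1). Not NE.
(News, Bundled, Sports): Service A can switch to Sports (4 → 5). Not NE.
(News, Bundled, News): Service A gets -1, best alternative -5; Service B gets 0, best alternative -1; Service C gets 3, best alternative -4. No profitable deviation — NE.

Pure NE: (News, Bundled, News)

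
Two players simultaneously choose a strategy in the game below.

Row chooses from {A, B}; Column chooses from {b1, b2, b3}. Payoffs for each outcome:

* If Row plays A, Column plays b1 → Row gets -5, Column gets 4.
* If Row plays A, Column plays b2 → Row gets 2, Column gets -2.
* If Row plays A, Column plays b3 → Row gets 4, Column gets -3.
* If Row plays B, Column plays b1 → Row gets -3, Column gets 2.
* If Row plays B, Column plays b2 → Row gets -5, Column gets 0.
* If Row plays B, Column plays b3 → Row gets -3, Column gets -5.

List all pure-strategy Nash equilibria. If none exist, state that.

Pure NE: (B, b1)

For each player, find the best response to each opponent profile; mutual best responses are the pure NE.
Row against b1: payoffs -5, -3 → best response B.
Row against b2: payoffs 2, -5 → best response A.
Row against b3: payoffs 4, -3 → best response A.
Column against A: payoffs 4, -2, -3 → best response b1.
Column against B: payoffs 2, 0, -5 → best response b1.
Mutual best responses: (B, b1).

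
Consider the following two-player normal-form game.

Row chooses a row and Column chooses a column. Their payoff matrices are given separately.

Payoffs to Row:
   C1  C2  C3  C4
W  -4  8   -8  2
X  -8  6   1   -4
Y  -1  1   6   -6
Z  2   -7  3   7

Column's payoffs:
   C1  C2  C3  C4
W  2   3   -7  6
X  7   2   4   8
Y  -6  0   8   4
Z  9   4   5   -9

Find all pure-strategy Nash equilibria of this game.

(Y, C3) and (Z, C1)

(W, C1): Row can switch to Y (-4 → -1). Not NE.
(W, C2): Column can switch to C4 (3 → 6). Not NE.
(W, C3): Row can switch to X (-8 → 1). Not NE.
(W, C4): Row can switch to Z (2 → 7). Not NE.
(X, C1): Row can switch to W (-8 → -4). Not NE.
(X, C2): Row can switch to W (6 → 8). Not NE.
(X, C3): Row can switch to Y (1 → 6). Not NE.
(X, C4): Row can switch to W (-4 → 2). Not NE.
(Y, C3): Row gets 6, best alternative 3; Column gets 8, best alternative 4. No profitable deviation — NE.
(Z, C1): Row gets 2, best alternative -1; Column gets 9, best alternative 5. No profitable deviation — NE.
(The remaining 6 profiles each have a profitable deviation by the same check.)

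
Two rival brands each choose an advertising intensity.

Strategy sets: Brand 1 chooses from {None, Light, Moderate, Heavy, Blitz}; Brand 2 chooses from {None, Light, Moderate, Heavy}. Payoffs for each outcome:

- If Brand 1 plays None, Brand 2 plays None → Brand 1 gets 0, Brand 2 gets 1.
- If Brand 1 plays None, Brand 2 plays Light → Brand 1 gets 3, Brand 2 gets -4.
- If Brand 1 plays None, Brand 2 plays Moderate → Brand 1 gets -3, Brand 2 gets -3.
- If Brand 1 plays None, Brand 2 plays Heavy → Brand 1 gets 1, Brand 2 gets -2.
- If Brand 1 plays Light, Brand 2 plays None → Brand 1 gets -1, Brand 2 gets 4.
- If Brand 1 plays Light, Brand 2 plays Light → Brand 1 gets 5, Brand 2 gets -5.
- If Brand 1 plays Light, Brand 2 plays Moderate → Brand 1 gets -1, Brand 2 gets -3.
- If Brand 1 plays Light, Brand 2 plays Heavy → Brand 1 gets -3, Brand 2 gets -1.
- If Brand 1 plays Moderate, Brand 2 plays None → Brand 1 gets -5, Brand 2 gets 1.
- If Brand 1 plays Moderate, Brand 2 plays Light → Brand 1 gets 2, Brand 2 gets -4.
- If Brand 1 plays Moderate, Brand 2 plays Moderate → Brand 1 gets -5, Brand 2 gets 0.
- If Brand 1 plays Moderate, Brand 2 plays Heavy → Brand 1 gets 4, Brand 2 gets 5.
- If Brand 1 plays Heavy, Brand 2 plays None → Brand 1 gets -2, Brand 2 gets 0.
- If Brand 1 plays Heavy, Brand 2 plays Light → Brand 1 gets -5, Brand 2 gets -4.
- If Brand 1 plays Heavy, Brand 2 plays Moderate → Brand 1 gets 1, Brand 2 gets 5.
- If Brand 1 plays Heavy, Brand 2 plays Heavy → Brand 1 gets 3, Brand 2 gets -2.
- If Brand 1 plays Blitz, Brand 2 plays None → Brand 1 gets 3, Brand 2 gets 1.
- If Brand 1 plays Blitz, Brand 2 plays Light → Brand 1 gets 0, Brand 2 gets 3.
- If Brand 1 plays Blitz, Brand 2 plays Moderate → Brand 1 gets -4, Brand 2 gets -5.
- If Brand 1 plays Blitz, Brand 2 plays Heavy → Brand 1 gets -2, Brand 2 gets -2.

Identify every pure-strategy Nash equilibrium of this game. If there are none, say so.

Brand 1 against None: payoffs 0, -1, -5, -2, 3 → best response Blitz.
Brand 1 against Light: payoffs 3, 5, 2, -5, 0 → best response Light.
Brand 1 against Moderate: payoffs -3, -1, -5, 1, -4 → best response Heavy.
Brand 1 against Heavy: payoffs 1, -3, 4, 3, -2 → best response Moderate.
Brand 2 against None: payoffs 1, -4, -3, -2 → best response None.
Brand 2 against Light: payoffs 4, -5, -3, -1 → best response None.
Brand 2 against Moderate: payoffs 1, -4, 0, 5 → best response Heavy.
Brand 2 against Heavy: payoffs 0, -4, 5, -2 → best response Moderate.
Brand 2 against Blitz: payoffs 1, 3, -5, -2 → best response Light.
Mutual best responses: (Moderate, Heavy); (Heavy, Moderate).

Pure-strategy Nash equilibria: (Moderate, Heavy) and (Heavy, Moderate)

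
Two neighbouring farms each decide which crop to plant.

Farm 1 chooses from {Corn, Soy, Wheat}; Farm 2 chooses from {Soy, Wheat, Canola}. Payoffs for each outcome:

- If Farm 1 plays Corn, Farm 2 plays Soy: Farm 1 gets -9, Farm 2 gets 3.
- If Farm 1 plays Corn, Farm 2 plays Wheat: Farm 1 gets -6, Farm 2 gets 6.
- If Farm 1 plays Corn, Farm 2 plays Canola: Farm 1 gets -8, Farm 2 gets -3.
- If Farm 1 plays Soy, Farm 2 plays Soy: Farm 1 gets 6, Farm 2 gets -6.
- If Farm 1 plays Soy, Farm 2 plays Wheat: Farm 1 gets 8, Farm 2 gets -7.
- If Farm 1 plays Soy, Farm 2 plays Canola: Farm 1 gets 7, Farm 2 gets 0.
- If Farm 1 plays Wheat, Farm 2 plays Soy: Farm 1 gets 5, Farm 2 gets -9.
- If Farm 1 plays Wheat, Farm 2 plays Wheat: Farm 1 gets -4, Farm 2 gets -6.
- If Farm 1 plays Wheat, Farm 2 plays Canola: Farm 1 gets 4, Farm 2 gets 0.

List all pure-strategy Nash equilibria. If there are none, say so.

The unique pure-strategy Nash equilibrium is (Soy, Canola).

(Corn, Soy): Farm 1 can switch to Soy (-9 → 6). Not NE.
(Corn, Wheat): Farm 1 can switch to Soy (-6 → 8). Not NE.
(Corn, Canola): Farm 1 can switch to Soy (-8 → 7). Not NE.
(Soy, Soy): Farm 2 can switch to Canola (-6 → 0). Not NE.
(Soy, Wheat): Farm 2 can switch to Soy (-7 → -6). Not NE.
(Soy, Canola): Farm 1 gets 7, best alternative 4; Farm 2 gets 0, best alternative -6. No profitable deviation — NE.
(Wheat, Soy): Farm 1 can switch to Soy (5 → 6). Not NE.
(Wheat, Wheat): Farm 1 can switch to Soy (-4 → 8). Not NE.
(Wheat, Canola): Farm 1 can switch to Soy (4 → 7). Not NE.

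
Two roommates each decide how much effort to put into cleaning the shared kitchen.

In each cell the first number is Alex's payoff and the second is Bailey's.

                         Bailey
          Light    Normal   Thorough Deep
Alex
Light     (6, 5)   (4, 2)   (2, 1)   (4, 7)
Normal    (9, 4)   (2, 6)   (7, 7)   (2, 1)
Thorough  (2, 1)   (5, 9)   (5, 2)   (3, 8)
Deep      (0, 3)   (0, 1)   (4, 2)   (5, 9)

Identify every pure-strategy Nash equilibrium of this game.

For each strategy profile, look for a profitable unilateral deviation.
(Light, Light): Alex can switch to Normal (6 → 9). Not NE.
(Light, Normal): Alex can switch to Thorough (4 → 5). Not NE.
(Light, Thorough): Alex can switch to Normal (2 → 7). Not NE.
(Light, Deep): Alex can switch to Deep (4 → 5). Not NE.
(Normal, Light): Bailey can switch to Normal (4 → 6). Not NE.
(Normal, Normal): Alex can switch to Light (2 → 4). Not NE.
(Normal, Thorough): Alex gets 7, best alternative 5; Bailey gets 7, best alternative 6. No profitable deviation — NE.
(Normal, Deep): Alex can switch to Light (2 → 4). Not NE.
(Thorough, Light): Alex can switch to Light (2 → 6). Not NE.
(Thorough, Normal): Alex gets 5, best alternative 4; Bailey gets 9, best alternative 8. No profitable deviation — NE.
(Thorough, Thorough): Alex can switch to Normal (5 → 7). Not NE.
(Thorough, Deep): Alex can switch to Light (3 → 4). Not NE.
(Deep, Deep): Alex gets 5, best alternative 4; Bailey gets 9, best alternative 3. No profitable deviation — NE.
(The remaining 3 profiles each have a profitable deviation by the same check.)

The pure Nash equilibria are (Normal, Thorough) and (Thorough, Normal) and (Deep, Deep).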